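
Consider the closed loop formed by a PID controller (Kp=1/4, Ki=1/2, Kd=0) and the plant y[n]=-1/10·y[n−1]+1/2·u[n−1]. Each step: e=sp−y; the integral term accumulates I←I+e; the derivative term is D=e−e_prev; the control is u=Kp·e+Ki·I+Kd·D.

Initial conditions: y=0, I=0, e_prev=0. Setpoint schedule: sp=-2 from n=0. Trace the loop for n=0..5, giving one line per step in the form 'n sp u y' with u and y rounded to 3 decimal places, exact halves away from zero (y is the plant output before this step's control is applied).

0 -2 -1.500 0.000
1 -2 -1.938 -0.750
2 -2 -2.455 -0.894
3 -2 -2.825 -1.138
4 -2 -3.135 -1.299
5 -2 -3.382 -1.438

(exact arithmetic carried between steps; '≈' marks a value shown rounded to 6 d.p. or computed from one; I and e_prev carry over from the previous line; the table rounds u and y to 3 d.p., halves away from zero)
n=0: y=0, sp=-2, e=sp−y=-2; I=-2, D=e−e_prev=-2; u=1/4·(-2)+1/2·(-2)+0·(-2)=-1.5; next y=-1/10·0+1/2·(-1.5)=-0.75
n=1: y=-0.75, sp=-2, e=sp−y=-1.25; I=-3.25, D=e−e_prev=0.75; u=1/4·(-1.25)+1/2·(-3.25)+0·0.75=-1.9375; next y=-1/10·(-0.75)+1/2·(-1.9375)=-0.89375
n=2: y=-0.89375, sp=-2, e=sp−y=-1.10625; I=-4.35625, D=e−e_prev=0.14375; u=1/4·(-1.10625)+1/2·(-4.35625)+0·0.14375≈-2.454688; next y=-1/10·(-0.89375)+1/2·(-2.454688)≈-1.137969
n=3: y≈-1.137969, sp=-2, e=sp−y≈-0.862031; I≈-5.218281, D=e−e_prev≈0.244219; u=1/4·(-0.862031)+1/2·(-5.218281)+0·0.244219≈-2.824648; next y=-1/10·(-1.137969)+1/2·(-2.824648)≈-1.298527
n=4: y≈-1.298527, sp=-2, e=sp−y≈-0.701473; I≈-5.919754, D=e−e_prev≈0.160559; u=1/4·(-0.701473)+1/2·(-5.919754)+0·0.160559≈-3.135245; next y=-1/10·(-1.298527)+1/2·(-3.135245)≈-1.437770
n=5: y≈-1.437770, sp=-2, e=sp−y≈-0.562230; I≈-6.481984, D=e−e_prev≈0.139242; u=1/4·(-0.562230)+1/2·(-6.481984)+0·0.139242≈-3.381550; next y=-1/10·(-1.437770)+1/2·(-3.381550)≈-1.546998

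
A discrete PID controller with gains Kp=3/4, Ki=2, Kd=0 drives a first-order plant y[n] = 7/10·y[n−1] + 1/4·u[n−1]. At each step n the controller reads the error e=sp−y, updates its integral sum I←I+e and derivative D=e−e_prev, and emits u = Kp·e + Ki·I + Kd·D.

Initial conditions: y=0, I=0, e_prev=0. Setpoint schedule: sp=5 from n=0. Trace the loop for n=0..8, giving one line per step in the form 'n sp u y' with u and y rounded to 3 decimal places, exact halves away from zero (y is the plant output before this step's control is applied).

0 5 13.750 0.000
1 5 14.297 3.438
2 5 10.429 5.980
3 5 6.232 6.794
4 5 3.965 6.313
5 5 3.821 5.411
6 5 4.836 4.743
7 5 5.939 4.529
8 5 6.534 4.655

(exact arithmetic carried between steps; '≈' marks a value shown rounded to 6 d.p. or computed from one; I and e_prev carry over from the previous line; the table rounds u and y to 3 d.p., halves away from zero)
n=0: y=0, sp=5, e=sp−y=5; I=5, D=e−e_prev=5; u=3/4·5+2·5+0·5=13.75; next y=7/10·0+1/4·13.75=3.4375
n=1: y=3.4375, sp=5, e=sp−y=1.5625; I=6.5625, D=e−e_prev=-3.4375; u=3/4·1.5625+2·6.5625+0·(-3.4375)=14.296875; next y=7/10·3.4375+1/4·14.296875≈5.980469
n=2: y≈5.980469, sp=5, e=sp−y≈-0.980469; I≈5.582031, D=e−e_prev≈-2.542969; u=3/4·(-0.980469)+2·5.582031+0·(-2.542969)≈10.428711; next y=7/10·5.980469+1/4·10.428711≈6.793506
n=3: y≈6.793506, sp=5, e=sp−y≈-1.793506; I≈3.788525, D=e−e_prev≈-0.813037; u=3/4·(-1.793506)+2·3.788525+0·(-0.813037)≈6.231921; next y=7/10·6.793506+1/4·6.231921≈6.313434
n=4: y≈6.313434, sp=5, e=sp−y≈-1.313434; I≈2.475091, D=e−e_prev≈0.480071; u=3/4·(-1.313434)+2·2.475091+0·0.480071≈3.965106; next y=7/10·6.313434+1/4·3.965106≈5.410681
n=5: y≈5.410681, sp=5, e=sp−y≈-0.410681; I≈2.064410, D=e−e_prev≈0.902754; u=3/4·(-0.410681)+2·2.064410+0·0.902754≈3.820810; next y=7/10·5.410681+1/4·3.820810≈4.742679
n=6: y≈4.742679, sp=5, e=sp−y≈0.257321; I≈2.321731, D=e−e_prev≈0.668002; u=3/4·0.257321+2·2.321731+0·0.668002≈4.836453; next y=7/10·4.742679+1/4·4.836453≈4.528989
n=7: y≈4.528989, sp=5, e=sp−y≈0.471011; I≈2.792743, D=e−e_prev≈0.213690; u=3/4·0.471011+2·2.792743+0·0.213690≈5.938744; next y=7/10·4.528989+1/4·5.938744≈4.654978
n=8: y≈4.654978, sp=5, e=sp−y≈0.345022; I≈3.137765, D=e−e_prev≈-0.125989; u=3/4·0.345022+2·3.137765+0·(-0.125989)≈6.534296; next y=7/10·4.654978+1/4·6.534296≈4.892059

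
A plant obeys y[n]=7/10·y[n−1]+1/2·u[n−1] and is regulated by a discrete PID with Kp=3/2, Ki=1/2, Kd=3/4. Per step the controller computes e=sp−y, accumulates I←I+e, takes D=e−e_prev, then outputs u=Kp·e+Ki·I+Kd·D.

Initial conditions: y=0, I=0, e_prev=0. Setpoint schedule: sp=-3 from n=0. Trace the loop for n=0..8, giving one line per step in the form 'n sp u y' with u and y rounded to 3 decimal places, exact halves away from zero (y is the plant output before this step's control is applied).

(exact arithmetic carried between steps; '≈' marks a value shown rounded to 6 d.p. or computed from one; I and e_prev carry over from the previous line; the table rounds u and y to 3 d.p., halves away from zero)
n=0: y=0, sp=-3, e=sp−y=-3; I=-3, D=e−e_prev=-3; u=3/2·(-3)+1/2·(-3)+3/4·(-3)=-8.25; next y=7/10·0+1/2·(-8.25)=-4.125
n=1: y=-4.125, sp=-3, e=sp−y=1.125; I=-1.875, D=e−e_prev=4.125; u=3/2·1.125+1/2·(-1.875)+3/4·4.125=3.84375; next y=7/10·(-4.125)+1/2·3.84375=-0.965625
n=2: y=-0.965625, sp=-3, e=sp−y=-2.034375; I=-3.909375, D=e−e_prev=-3.159375; u=3/2·(-2.034375)+1/2·(-3.909375)+3/4·(-3.159375)≈-7.375781; next y=7/10·(-0.965625)+1/2·(-7.375781)≈-4.363828
n=3: y≈-4.363828, sp=-3, e=sp−y≈1.363828; I≈-2.545547, D=e−e_prev≈3.398203; u=3/2·1.363828+1/2·(-2.545547)+3/4·3.398203≈3.321621; next y=7/10·(-4.363828)+1/2·3.321621≈-1.393869
n=4: y≈-1.393869, sp=-3, e=sp−y≈-1.606131; I≈-4.151678, D=e−e_prev≈-2.969959; u=3/2·(-1.606131)+1/2·(-4.151678)+3/4·(-2.969959)≈-6.712504; next y=7/10·(-1.393869)+1/2·(-6.712504)≈-4.331961
n=5: y≈-4.331961, sp=-3, e=sp−y≈1.331961; I≈-2.819717, D=e−e_prev≈2.938091; u=3/2·1.331961+1/2·(-2.819717)+3/4·2.938091≈2.791651; next y=7/10·(-4.331961)+1/2·2.791651≈-1.636547
n=6: y≈-1.636547, sp=-3, e=sp−y≈-1.363453; I≈-4.183170, D=e−e_prev≈-2.695414; u=3/2·(-1.363453)+1/2·(-4.183170)+3/4·(-2.695414)≈-6.158325; next y=7/10·(-1.636547)+1/2·(-6.158325)≈-4.224745
n=7: y≈-4.224745, sp=-3, e=sp−y≈1.224745; I≈-2.958425, D=e−e_prev≈2.588198; u=3/2·1.224745+1/2·(-2.958425)+3/4·2.588198≈2.299054; next y=7/10·(-4.224745)+1/2·2.299054≈-1.807795
n=8: y≈-1.807795, sp=-3, e=sp−y≈-1.192205; I≈-4.150630, D=e−e_prev≈-2.416951; u=3/2·(-1.192205)+1/2·(-4.150630)+3/4·(-2.416951)≈-5.676336; next y=7/10·(-1.807795)+1/2·(-5.676336)≈-4.103624

0 -3 -8.250 0.000
1 -3 3.844 -4.125
2 -3 -7.376 -0.966
3 -3 3.322 -4.364
4 -3 -6.713 -1.394
5 -3 2.792 -4.332
6 -3 -6.158 -1.637
7 -3 2.299 -4.225
8 -3 -5.676 -1.808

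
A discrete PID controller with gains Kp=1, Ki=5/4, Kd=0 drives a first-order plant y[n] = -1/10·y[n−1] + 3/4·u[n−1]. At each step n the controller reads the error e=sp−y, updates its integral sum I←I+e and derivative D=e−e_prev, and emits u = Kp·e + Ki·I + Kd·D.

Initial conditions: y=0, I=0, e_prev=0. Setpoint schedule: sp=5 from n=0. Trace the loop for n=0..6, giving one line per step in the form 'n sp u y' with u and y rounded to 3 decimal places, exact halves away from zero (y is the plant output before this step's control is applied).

(exact arithmetic carried between steps; '≈' marks a value shown rounded to 6 d.p. or computed from one; I and e_prev carry over from the previous line; the table rounds u and y to 3 d.p., halves away from zero)
n=0: y=0, sp=5, e=sp−y=5; I=5, D=e−e_prev=5; u=1·5+5/4·5+0·5=11.25; next y=-1/10·0+3/4·11.25=8.4375
n=1: y=8.4375, sp=5, e=sp−y=-3.4375; I=1.5625, D=e−e_prev=-8.4375; u=1·(-3.4375)+5/4·1.5625+0·(-8.4375)=-1.484375; next y=-1/10·8.4375+3/4·(-1.484375)≈-1.957031
n=2: y≈-1.957031, sp=5, e=sp−y≈6.957031; I≈8.519531, D=e−e_prev≈10.394531; u=1·6.957031+5/4·8.519531+0·10.394531≈17.606445; next y=-1/10·(-1.957031)+3/4·17.606445≈13.400537
n=3: y≈13.400537, sp=5, e=sp−y≈-8.400537; I≈0.118994, D=e−e_prev≈-15.357568; u=1·(-8.400537)+5/4·0.118994+0·(-15.357568)≈-8.251794; next y=-1/10·13.400537+3/4·(-8.251794)≈-7.528900
n=4: y≈-7.528900, sp=5, e=sp−y≈12.528900; I≈12.647894, D=e−e_prev≈20.929437; u=1·12.528900+5/4·12.647894+0·20.929437≈28.338767; next y=-1/10·(-7.528900)+3/4·28.338767≈22.006965
n=5: y≈22.006965, sp=5, e=sp−y≈-17.006965; I≈-4.359071, D=e−e_prev≈-29.535864; u=1·(-17.006965)+5/4·(-4.359071)+0·(-29.535864)≈-22.455804; next y=-1/10·22.006965+3/4·(-22.455804)≈-19.042549
n=6: y≈-19.042549, sp=5, e=sp−y≈24.042549; I≈19.683478, D=e−e_prev≈41.049514; u=1·24.042549+5/4·19.683478+0·41.049514≈48.646897; next y=-1/10·(-19.042549)+3/4·48.646897≈38.389428

0 5 11.250 0.000
1 5 -1.484 8.438
2 5 17.606 -1.957
3 5 -8.252 13.401
4 5 28.339 -7.529
5 5 -22.456 22.007
6 5 48.647 -19.043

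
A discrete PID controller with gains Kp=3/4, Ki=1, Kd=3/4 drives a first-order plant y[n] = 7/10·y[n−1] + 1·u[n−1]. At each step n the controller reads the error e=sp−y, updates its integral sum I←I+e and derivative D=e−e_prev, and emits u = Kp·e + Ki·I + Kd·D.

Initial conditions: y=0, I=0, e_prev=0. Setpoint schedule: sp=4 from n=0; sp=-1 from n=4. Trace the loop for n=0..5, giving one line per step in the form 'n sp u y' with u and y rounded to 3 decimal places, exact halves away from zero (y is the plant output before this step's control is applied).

(exact arithmetic carried between steps; '≈' marks a value shown rounded to 6 d.p. or computed from one; I and e_prev carry over from the previous line; the table rounds u and y to 3 d.p., halves away from zero)
n=0: y=0, sp=4, e=sp−y=4; I=4, D=e−e_prev=4; u=3/4·4+1·4+3/4·4=10; next y=7/10·0+1·10=10
n=1: y=10, sp=4, e=sp−y=-6; I=-2, D=e−e_prev=-10; u=3/4·(-6)+1·(-2)+3/4·(-10)=-14; next y=7/10·10+1·(-14)=-7
n=2: y=-7, sp=4, e=sp−y=11; I=9, D=e−e_prev=17; u=3/4·11+1·9+3/4·17=30; next y=7/10·(-7)+1·30=25.1
n=3: y=25.1, sp=4, e=sp−y=-21.1; I=-12.1, D=e−e_prev=-32.1; u=3/4·(-21.1)+1·(-12.1)+3/4·(-32.1)=-52; next y=7/10·25.1+1·(-52)=-34.43
n=4: y=-34.43, sp=-1, e=sp−y=33.43; I=21.33, D=e−e_prev=54.53; u=3/4·33.43+1·21.33+3/4·54.53=87.3; next y=7/10·(-34.43)+1·87.3=63.199
n=5: y=63.199, sp=-1, e=sp−y=-64.199; I=-42.869, D=e−e_prev=-97.629; u=3/4·(-64.199)+1·(-42.869)+3/4·(-97.629)=-164.24; next y=7/10·63.199+1·(-164.24)=-120.0007

0 4 10.000 0.000
1 4 -14.000 10.000
2 4 30.000 -7.000
3 4 -52.000 25.100
4 -1 87.300 -34.430
5 -1 -164.240 63.199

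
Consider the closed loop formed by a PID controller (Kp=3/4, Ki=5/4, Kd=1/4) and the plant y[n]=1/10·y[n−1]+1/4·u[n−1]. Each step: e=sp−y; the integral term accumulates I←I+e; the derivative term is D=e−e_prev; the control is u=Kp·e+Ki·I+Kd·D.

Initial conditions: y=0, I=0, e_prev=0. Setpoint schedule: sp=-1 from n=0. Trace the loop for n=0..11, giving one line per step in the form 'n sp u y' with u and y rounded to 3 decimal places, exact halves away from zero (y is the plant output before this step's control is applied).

(exact arithmetic carried between steps; '≈' marks a value shown rounded to 6 d.p. or computed from one; I and e_prev carry over from the previous line; the table rounds u and y to 3 d.p., halves away from zero)
n=0: y=0, sp=-1, e=sp−y=-1; I=-1, D=e−e_prev=-1; u=3/4·(-1)+5/4·(-1)+1/4·(-1)=-2.25; next y=1/10·0+1/4·(-2.25)=-0.5625
n=1: y=-0.5625, sp=-1, e=sp−y=-0.4375; I=-1.4375, D=e−e_prev=0.5625; u=3/4·(-0.4375)+5/4·(-1.4375)+1/4·0.5625=-1.984375; next y=1/10·(-0.5625)+1/4·(-1.984375)≈-0.552344
n=2: y≈-0.552344, sp=-1, e=sp−y≈-0.447656; I≈-1.885156, D=e−e_prev≈-0.010156; u=3/4·(-0.447656)+5/4·(-1.885156)+1/4·(-0.010156)≈-2.694727; next y=1/10·(-0.552344)+1/4·(-2.694727)≈-0.728916
n=3: y≈-0.728916, sp=-1, e=sp−y≈-0.271084; I≈-2.156240, D=e−e_prev≈0.176572; u=3/4·(-0.271084)+5/4·(-2.156240)+1/4·0.176572≈-2.854470; next y=1/10·(-0.728916)+1/4·(-2.854470)≈-0.786509
n=4: y≈-0.786509, sp=-1, e=sp−y≈-0.213491; I≈-2.369731, D=e−e_prev≈0.057593; u=3/4·(-0.213491)+5/4·(-2.369731)+1/4·0.057593≈-3.107884; next y=1/10·(-0.786509)+1/4·(-3.107884)≈-0.855622
n=5: y≈-0.855622, sp=-1, e=sp−y≈-0.144378; I≈-2.514109, D=e−e_prev≈0.069113; u=3/4·(-0.144378)+5/4·(-2.514109)+1/4·0.069113≈-3.233642; next y=1/10·(-0.855622)+1/4·(-3.233642)≈-0.893973
n=6: y≈-0.893973, sp=-1, e=sp−y≈-0.106027; I≈-2.620137, D=e−e_prev≈0.038351; u=3/4·(-0.106027)+5/4·(-2.620137)+1/4·0.038351≈-3.345103; next y=1/10·(-0.893973)+1/4·(-3.345103)≈-0.925673
n=7: y≈-0.925673, sp=-1, e=sp−y≈-0.074327; I≈-2.694463, D=e−e_prev≈0.031700; u=3/4·(-0.074327)+5/4·(-2.694463)+1/4·0.031700≈-3.415899; next y=1/10·(-0.925673)+1/4·(-3.415899)≈-0.946542
n=8: y≈-0.946542, sp=-1, e=sp−y≈-0.053458; I≈-2.747921, D=e−e_prev≈0.020869; u=3/4·(-0.053458)+5/4·(-2.747921)+1/4·0.020869≈-3.469778; next y=1/10·(-0.946542)+1/4·(-3.469778)≈-0.962099
n=9: y≈-0.962099, sp=-1, e=sp−y≈-0.037901; I≈-2.785823, D=e−e_prev≈0.015557; u=3/4·(-0.037901)+5/4·(-2.785823)+1/4·0.015557≈-3.506815; next y=1/10·(-0.962099)+1/4·(-3.506815)≈-0.972914
n=10: y≈-0.972914, sp=-1, e=sp−y≈-0.027086; I≈-2.812909, D=e−e_prev≈0.010815; u=3/4·(-0.027086)+5/4·(-2.812909)+1/4·0.010815≈-3.533747; next y=1/10·(-0.972914)+1/4·(-3.533747)≈-0.980728
n=11: y≈-0.980728, sp=-1, e=sp−y≈-0.019272; I≈-2.832181, D=e−e_prev≈0.007815; u=3/4·(-0.019272)+5/4·(-2.832181)+1/4·0.007815≈-3.552726; next y=1/10·(-0.980728)+1/4·(-3.552726)≈-0.986254

0 -1 -2.250 0.000
1 -1 -1.984 -0.563
2 -1 -2.695 -0.552
3 -1 -2.854 -0.729
4 -1 -3.108 -0.787
5 -1 -3.234 -0.856
6 -1 -3.345 -0.894
7 -1 -3.416 -0.926
8 -1 -3.470 -0.947
9 -1 -3.507 -0.962
10 -1 -3.534 -0.973
11 -1 -3.553 -0.981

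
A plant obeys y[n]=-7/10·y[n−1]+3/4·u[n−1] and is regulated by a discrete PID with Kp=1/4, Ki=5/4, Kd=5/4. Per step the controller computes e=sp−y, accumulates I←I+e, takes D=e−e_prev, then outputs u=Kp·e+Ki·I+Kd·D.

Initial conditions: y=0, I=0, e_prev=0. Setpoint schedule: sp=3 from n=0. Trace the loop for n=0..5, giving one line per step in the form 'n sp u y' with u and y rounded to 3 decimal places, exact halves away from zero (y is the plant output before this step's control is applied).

(exact arithmetic carried between steps; '≈' marks a value shown rounded to 6 d.p. or computed from one; I and e_prev carry over from the previous line; the table rounds u and y to 3 d.p., halves away from zero)
n=0: y=0, sp=3, e=sp−y=3; I=3, D=e−e_prev=3; u=1/4·3+5/4·3+5/4·3=8.25; next y=-7/10·0+3/4·8.25=6.1875
n=1: y=6.1875, sp=3, e=sp−y=-3.1875; I=-0.1875, D=e−e_prev=-6.1875; u=1/4·(-3.1875)+5/4·(-0.1875)+5/4·(-6.1875)=-8.765625; next y=-7/10·6.1875+3/4·(-8.765625)≈-10.905469
n=2: y≈-10.905469, sp=3, e=sp−y≈13.905469; I≈13.717969, D=e−e_prev≈17.092969; u=1/4·13.905469+5/4·13.717969+5/4·17.092969≈41.990039; next y=-7/10·(-10.905469)+3/4·41.990039≈39.126357
n=3: y≈39.126357, sp=3, e=sp−y≈-36.126357; I≈-22.408389, D=e−e_prev≈-50.031826; u=1/4·(-36.126357)+5/4·(-22.408389)+5/4·(-50.031826)≈-99.581858; next y=-7/10·39.126357+3/4·(-99.581858)≈-102.074844
n=4: y≈-102.074844, sp=3, e=sp−y≈105.074844; I≈82.666455, D=e−e_prev≈141.201201; u=1/4·105.074844+5/4·82.666455+5/4·141.201201≈306.103281; next y=-7/10·(-102.074844)+3/4·306.103281≈301.029851
n=5: y≈301.029851, sp=3, e=sp−y≈-298.029851; I≈-215.363396, D=e−e_prev≈-403.104695; u=1/4·(-298.029851)+5/4·(-215.363396)+5/4·(-403.104695)≈-847.592577; next y=-7/10·301.029851+3/4·(-847.592577)≈-846.415328

0 3 8.250 0.000
1 3 -8.766 6.188
2 3 41.990 -10.905
3 3 -99.582 39.126
4 3 306.103 -102.075
5 3 -847.593 301.030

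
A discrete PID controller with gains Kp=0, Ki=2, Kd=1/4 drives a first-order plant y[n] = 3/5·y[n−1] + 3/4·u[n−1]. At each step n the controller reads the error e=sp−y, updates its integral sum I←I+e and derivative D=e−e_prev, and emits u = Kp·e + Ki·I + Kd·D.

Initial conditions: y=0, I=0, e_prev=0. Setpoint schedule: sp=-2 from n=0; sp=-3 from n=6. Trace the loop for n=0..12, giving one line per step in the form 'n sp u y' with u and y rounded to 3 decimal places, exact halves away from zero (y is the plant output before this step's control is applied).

(exact arithmetic carried between steps; '≈' marks a value shown rounded to 6 d.p. or computed from one; I and e_prev carry over from the previous line; the table rounds u and y to 3 d.p., halves away from zero)
n=0: y=0, sp=-2, e=sp−y=-2; I=-2, D=e−e_prev=-2; u=0·(-2)+2·(-2)+1/4·(-2)=-4.5; next y=3/5·0+3/4·(-4.5)=-3.375
n=1: y=-3.375, sp=-2, e=sp−y=1.375; I=-0.625, D=e−e_prev=3.375; u=0·1.375+2·(-0.625)+1/4·3.375=-0.40625; next y=3/5·(-3.375)+3/4·(-0.40625)≈-2.329688
n=2: y≈-2.329688, sp=-2, e=sp−y≈0.329688; I≈-0.295313, D=e−e_prev≈-1.045313; u=0·0.329688+2·(-0.295313)+1/4·(-1.045313)≈-0.851953; next y=3/5·(-2.329688)+3/4·(-0.851953)≈-2.036777
n=3: y≈-2.036777, sp=-2, e=sp−y≈0.036777; I≈-0.258535, D=e−e_prev≈-0.292910; u=0·0.036777+2·(-0.258535)+1/4·(-0.292910)≈-0.590298; next y=3/5·(-2.036777)+3/4·(-0.590298)≈-1.664790
n=4: y≈-1.664790, sp=-2, e=sp−y≈-0.335210; I≈-0.593745, D=e−e_prev≈-0.371988; u=0·(-0.335210)+2·(-0.593745)+1/4·(-0.371988)≈-1.280488; next y=3/5·(-1.664790)+3/4·(-1.280488)≈-1.959240
n=5: y≈-1.959240, sp=-2, e=sp−y≈-0.040760; I≈-0.634506, D=e−e_prev≈0.294450; u=0·(-0.040760)+2·(-0.634506)+1/4·0.294450≈-1.195399; next y=3/5·(-1.959240)+3/4·(-1.195399)≈-2.072093
n=6: y≈-2.072093, sp=-3, e=sp−y≈-0.927907; I≈-1.562413, D=e−e_prev≈-0.887147; u=0·(-0.927907)+2·(-1.562413)+1/4·(-0.887147)≈-3.346612; next y=3/5·(-2.072093)+3/4·(-3.346612)≈-3.753215
n=7: y≈-3.753215, sp=-3, e=sp−y≈0.753215; I≈-0.809198, D=e−e_prev≈1.681122; u=0·0.753215+2·(-0.809198)+1/4·1.681122≈-1.198115; next y=3/5·(-3.753215)+3/4·(-1.198115)≈-3.150515
n=8: y≈-3.150515, sp=-3, e=sp−y≈0.150515; I≈-0.658682, D=e−e_prev≈-0.602700; u=0·0.150515+2·(-0.658682)+1/4·(-0.602700)≈-1.468040; next y=3/5·(-3.150515)+3/4·(-1.468040)≈-2.991339
n=9: y≈-2.991339, sp=-3, e=sp−y≈-0.008661; I≈-0.667343, D=e−e_prev≈-0.159176; u=0·(-0.008661)+2·(-0.667343)+1/4·(-0.159176)≈-1.374481; next y=3/5·(-2.991339)+3/4·(-1.374481)≈-2.825664
n=10: y≈-2.825664, sp=-3, e=sp−y≈-0.174336; I≈-0.841679, D=e−e_prev≈-0.165675; u=0·(-0.174336)+2·(-0.841679)+1/4·(-0.165675)≈-1.724777; next y=3/5·(-2.825664)+3/4·(-1.724777)≈-2.988981
n=11: y≈-2.988981, sp=-3, e=sp−y≈-0.011019; I≈-0.852698, D=e−e_prev≈0.163317; u=0·(-0.011019)+2·(-0.852698)+1/4·0.163317≈-1.664566; next y=3/5·(-2.988981)+3/4·(-1.664566)≈-3.041814
n=12: y≈-3.041814, sp=-3, e=sp−y≈0.041814; I≈-0.810884, D=e−e_prev≈0.052832; u=0·0.041814+2·(-0.810884)+1/4·0.052832≈-1.608560; next y=3/5·(-3.041814)+3/4·(-1.608560)≈-3.031508

0 -2 -4.500 0.000
1 -2 -0.406 -3.375
2 -2 -0.852 -2.330
3 -2 -0.590 -2.037
4 -2 -1.280 -1.665
5 -2 -1.195 -1.959
6 -3 -3.347 -2.072
7 -3 -1.198 -3.753
8 -3 -1.468 -3.151
9 -3 -1.374 -2.991
10 -3 -1.725 -2.826
11 -3 -1.665 -2.989
12 -3 -1.609 -3.042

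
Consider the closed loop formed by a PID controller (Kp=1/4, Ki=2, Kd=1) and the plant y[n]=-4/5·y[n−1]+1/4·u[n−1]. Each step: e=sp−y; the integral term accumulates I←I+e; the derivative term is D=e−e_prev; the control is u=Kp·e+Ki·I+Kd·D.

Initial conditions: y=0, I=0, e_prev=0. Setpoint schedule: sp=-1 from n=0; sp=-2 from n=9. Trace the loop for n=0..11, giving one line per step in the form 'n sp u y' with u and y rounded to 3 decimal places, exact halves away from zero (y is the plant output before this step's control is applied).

0 -1 -3.250 0.000
1 -1 -1.609 -0.813
2 -1 -6.242 0.248
3 -1 -1.157 -1.759
4 -1 -10.994 1.118
5 -1 3.118 -3.643
6 -1 -20.201 3.694
7 -1 15.770 -8.005
8 -1 -41.562 10.347
9 -2 45.144 -18.668
10 -2 -95.422 26.221
11 -2 123.946 -44.832

(exact arithmetic carried between steps; '≈' marks a value shown rounded to 6 d.p. or computed from one; I and e_prev carry over from the previous line; the table rounds u and y to 3 d.p., halves away from zero)
n=0: y=0, sp=-1, e=sp−y=-1; I=-1, D=e−e_prev=-1; u=1/4·(-1)+2·(-1)+1·(-1)=-3.25; next y=-4/5·0+1/4·(-3.25)=-0.8125
n=1: y=-0.8125, sp=-1, e=sp−y=-0.1875; I=-1.1875, D=e−e_prev=0.8125; u=1/4·(-0.1875)+2·(-1.1875)+1·0.8125=-1.609375; next y=-4/5·(-0.8125)+1/4·(-1.609375)≈0.247656
n=2: y≈0.247656, sp=-1, e=sp−y≈-1.247656; I≈-2.435156, D=e−e_prev≈-1.060156; u=1/4·(-1.247656)+2·(-2.435156)+1·(-1.060156)≈-6.242383; next y=-4/5·0.247656+1/4·(-6.242383)≈-1.758721
n=3: y≈-1.758721, sp=-1, e=sp−y≈0.758721; I≈-1.676436, D=e−e_prev≈2.006377; u=1/4·0.758721+2·(-1.676436)+1·2.006377≈-1.156814; next y=-4/5·(-1.758721)+1/4·(-1.156814)≈1.117773
n=4: y≈1.117773, sp=-1, e=sp−y≈-2.117773; I≈-3.794209, D=e−e_prev≈-2.876494; u=1/4·(-2.117773)+2·(-3.794209)+1·(-2.876494)≈-10.994354; next y=-4/5·1.117773+1/4·(-10.994354)≈-3.642807
n=5: y≈-3.642807, sp=-1, e=sp−y≈2.642807; I≈-1.151402, D=e−e_prev≈4.760580; u=1/4·2.642807+2·(-1.151402)+1·4.760580≈3.118479; next y=-4/5·(-3.642807)+1/4·3.118479≈3.693865
n=6: y≈3.693865, sp=-1, e=sp−y≈-4.693865; I≈-5.845267, D=e−e_prev≈-7.336672; u=1/4·(-4.693865)+2·(-5.845267)+1·(-7.336672)≈-20.200672; next y=-4/5·3.693865+1/4·(-20.200672)≈-8.005260
n=7: y≈-8.005260, sp=-1, e=sp−y≈7.005260; I≈1.159993, D=e−e_prev≈11.699126; u=1/4·7.005260+2·1.159993+1·11.699126≈15.770428; next y=-4/5·(-8.005260)+1/4·15.770428≈10.346815
n=8: y≈10.346815, sp=-1, e=sp−y≈-11.346815; I≈-10.186822, D=e−e_prev≈-18.352075; u=1/4·(-11.346815)+2·(-10.186822)+1·(-18.352075)≈-41.562423; next y=-4/5·10.346815+1/4·(-41.562423)≈-18.668058
n=9: y≈-18.668058, sp=-2, e=sp−y≈16.668058; I≈6.481236, D=e−e_prev≈28.014873; u=1/4·16.668058+2·6.481236+1·28.014873≈45.144360; next y=-4/5·(-18.668058)+1/4·45.144360≈26.220536
n=10: y≈26.220536, sp=-2, e=sp−y≈-28.220536; I≈-21.739300, D=e−e_prev≈-44.888594; u=1/4·(-28.220536)+2·(-21.739300)+1·(-44.888594)≈-95.422328; next y=-4/5·26.220536+1/4·(-95.422328)≈-44.832011
n=11: y≈-44.832011, sp=-2, e=sp−y≈42.832011; I≈21.092711, D=e−e_prev≈71.052547; u=1/4·42.832011+2·21.092711+1·71.052547≈123.945972; next y=-4/5·(-44.832011)+1/4·123.945972≈66.852102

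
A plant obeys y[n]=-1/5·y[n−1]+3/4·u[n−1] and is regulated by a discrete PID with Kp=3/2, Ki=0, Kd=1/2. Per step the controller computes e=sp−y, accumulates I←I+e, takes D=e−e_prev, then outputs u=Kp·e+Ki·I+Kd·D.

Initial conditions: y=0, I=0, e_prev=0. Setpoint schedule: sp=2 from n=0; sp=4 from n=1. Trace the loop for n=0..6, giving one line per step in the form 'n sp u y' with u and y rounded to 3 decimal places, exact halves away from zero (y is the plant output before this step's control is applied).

(exact arithmetic carried between steps; '≈' marks a value shown rounded to 6 d.p. or computed from one; I and e_prev carry over from the previous line; the table rounds u and y to 3 d.p., halves away from zero)
n=0: y=0, sp=2, e=sp−y=2; I=2, D=e−e_prev=2; u=3/2·2+0·2+1/2·2=4; next y=-1/5·0+3/4·4=3
n=1: y=3, sp=4, e=sp−y=1; I=3, D=e−e_prev=-1; u=3/2·1+0·3+1/2·(-1)=1; next y=-1/5·3+3/4·1=0.15
n=2: y=0.15, sp=4, e=sp−y=3.85; I=6.85, D=e−e_prev=2.85; u=3/2·3.85+0·6.85+1/2·2.85=7.2; next y=-1/5·0.15+3/4·7.2=5.37
n=3: y=5.37, sp=4, e=sp−y=-1.37; I=5.48, D=e−e_prev=-5.22; u=3/2·(-1.37)+0·5.48+1/2·(-5.22)=-4.665; next y=-1/5·5.37+3/4·(-4.665)=-4.57275
n=4: y=-4.57275, sp=4, e=sp−y=8.57275; I=14.05275, D=e−e_prev=9.94275; u=3/2·8.57275+0·14.05275+1/2·9.94275=17.8305; next y=-1/5·(-4.57275)+3/4·17.8305=14.287425
n=5: y=14.287425, sp=4, e=sp−y=-10.287425; I=3.765325, D=e−e_prev=-18.860175; u=3/2·(-10.287425)+0·3.765325+1/2·(-18.860175)=-24.861225; next y=-1/5·14.287425+3/4·(-24.861225)≈-21.503404
n=6: y≈-21.503404, sp=4, e=sp−y≈25.503404; I≈29.268729, D=e−e_prev≈35.790829; u=3/2·25.503404+0·29.268729+1/2·35.790829≈56.15052; next y=-1/5·(-21.503404)+3/4·56.15052≈46.413571

0 2 4.000 0.000
1 4 1.000 3.000
2 4 7.200 0.150
3 4 -4.665 5.370
4 4 17.831 -4.573
5 4 -24.861 14.287
6 4 56.151 -21.503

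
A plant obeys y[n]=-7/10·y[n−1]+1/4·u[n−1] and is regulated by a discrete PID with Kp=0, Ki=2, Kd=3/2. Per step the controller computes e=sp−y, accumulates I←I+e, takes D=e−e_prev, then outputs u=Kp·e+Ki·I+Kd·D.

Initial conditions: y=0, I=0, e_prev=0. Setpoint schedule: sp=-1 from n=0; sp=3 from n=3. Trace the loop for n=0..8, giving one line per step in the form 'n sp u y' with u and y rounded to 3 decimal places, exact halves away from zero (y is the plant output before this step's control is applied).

0 -1 -3.500 0.000
1 -1 -0.938 -0.875
2 -1 -6.886 0.378
3 3 14.513 -1.986
4 3 -9.578 5.018
5 3 35.133 -5.907
6 3 -29.331 12.918
7 3 81.599 -16.376
8 3 -92.425 31.863

(exact arithmetic carried between steps; '≈' marks a value shown rounded to 6 d.p. or computed from one; I and e_prev carry over from the previous line; the table rounds u and y to 3 d.p., halves away from zero)
n=0: y=0, sp=-1, e=sp−y=-1; I=-1, D=e−e_prev=-1; u=0·(-1)+2·(-1)+3/2·(-1)=-3.5; next y=-7/10·0+1/4·(-3.5)=-0.875
n=1: y=-0.875, sp=-1, e=sp−y=-0.125; I=-1.125, D=e−e_prev=0.875; u=0·(-0.125)+2·(-1.125)+3/2·0.875=-0.9375; next y=-7/10·(-0.875)+1/4·(-0.9375)=0.378125
n=2: y=0.378125, sp=-1, e=sp−y=-1.378125; I=-2.503125, D=e−e_prev=-1.253125; u=0·(-1.378125)+2·(-2.503125)+3/2·(-1.253125)≈-6.885938; next y=-7/10·0.378125+1/4·(-6.885938)≈-1.986172
n=3: y≈-1.986172, sp=3, e=sp−y≈4.986172; I≈2.483047, D=e−e_prev≈6.364297; u=0·4.986172+2·2.483047+3/2·6.364297≈14.512539; next y=-7/10·(-1.986172)+1/4·14.512539≈5.018455
n=4: y≈5.018455, sp=3, e=sp−y≈-2.018455; I≈0.464592, D=e−e_prev≈-7.004627; u=0·(-2.018455)+2·0.464592+3/2·(-7.004627)≈-9.577757; next y=-7/10·5.018455+1/4·(-9.577757)≈-5.907358
n=5: y≈-5.907358, sp=3, e=sp−y≈8.907358; I≈9.371950, D=e−e_prev≈10.925813; u=0·8.907358+2·9.371950+3/2·10.925813≈35.132618; next y=-7/10·(-5.907358)+1/4·35.132618≈12.918305
n=6: y≈12.918305, sp=3, e=sp−y≈-9.918305; I≈-0.546355, D=e−e_prev≈-18.825663; u=0·(-9.918305)+2·(-0.546355)+3/2·(-18.825663)≈-29.331205; next y=-7/10·12.918305+1/4·(-29.331205)≈-16.375615
n=7: y≈-16.375615, sp=3, e=sp−y≈19.375615; I≈18.829259, D=e−e_prev≈29.293920; u=0·19.375615+2·18.829259+3/2·29.293920≈81.599398; next y=-7/10·(-16.375615)+1/4·81.599398≈31.862780
n=8: y≈31.862780, sp=3, e=sp−y≈-28.862780; I≈-10.033521, D=e−e_prev≈-48.238395; u=0·(-28.862780)+2·(-10.033521)+3/2·(-48.238395)≈-92.424633; next y=-7/10·31.862780+1/4·(-92.424633)≈-45.410104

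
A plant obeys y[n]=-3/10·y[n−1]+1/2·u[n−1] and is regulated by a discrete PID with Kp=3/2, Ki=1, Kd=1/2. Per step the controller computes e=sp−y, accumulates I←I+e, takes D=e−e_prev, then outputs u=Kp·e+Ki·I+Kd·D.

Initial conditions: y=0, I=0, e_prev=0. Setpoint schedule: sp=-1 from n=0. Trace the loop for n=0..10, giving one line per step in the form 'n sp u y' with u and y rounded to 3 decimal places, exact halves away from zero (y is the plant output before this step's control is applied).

(exact arithmetic carried between steps; '≈' marks a value shown rounded to 6 d.p. or computed from one; I and e_prev carry over from the previous line; the table rounds u and y to 3 d.p., halves away from zero)
n=0: y=0, sp=-1, e=sp−y=-1; I=-1, D=e−e_prev=-1; u=3/2·(-1)+1·(-1)+1/2·(-1)=-3; next y=-3/10·0+1/2·(-3)=-1.5
n=1: y=-1.5, sp=-1, e=sp−y=0.5; I=-0.5, D=e−e_prev=1.5; u=3/2·0.5+1·(-0.5)+1/2·1.5=1; next y=-3/10·(-1.5)+1/2·1=0.95
n=2: y=0.95, sp=-1, e=sp−y=-1.95; I=-2.45, D=e−e_prev=-2.45; u=3/2·(-1.95)+1·(-2.45)+1/2·(-2.45)=-6.6; next y=-3/10·0.95+1/2·(-6.6)=-3.585
n=3: y=-3.585, sp=-1, e=sp−y=2.585; I=0.135, D=e−e_prev=4.535; u=3/2·2.585+1·0.135+1/2·4.535=6.28; next y=-3/10·(-3.585)+1/2·6.28=4.2155
n=4: y=4.2155, sp=-1, e=sp−y=-5.2155; I=-5.0805, D=e−e_prev=-7.8005; u=3/2·(-5.2155)+1·(-5.0805)+1/2·(-7.8005)=-16.804; next y=-3/10·4.2155+1/2·(-16.804)=-9.66665
n=5: y=-9.66665, sp=-1, e=sp−y=8.66665; I=3.58615, D=e−e_prev=13.88215; u=3/2·8.66665+1·3.58615+1/2·13.88215=23.5272; next y=-3/10·(-9.66665)+1/2·23.5272=14.663595
n=6: y=14.663595, sp=-1, e=sp−y=-15.663595; I=-12.077445, D=e−e_prev=-24.330245; u=3/2·(-15.663595)+1·(-12.077445)+1/2·(-24.330245)=-47.73796; next y=-3/10·14.663595+1/2·(-47.73796)≈-28.268059
n=7: y≈-28.268059, sp=-1, e=sp−y≈27.268059; I≈15.190614, D=e−e_prev≈42.931654; u=3/2·27.268059+1·15.190614+1/2·42.931654≈77.558528; next y=-3/10·(-28.268059)+1/2·77.558528≈47.259682
n=8: y≈47.259682, sp=-1, e=sp−y≈-48.259682; I≈-33.069068, D=e−e_prev≈-75.527740; u=3/2·(-48.259682)+1·(-33.069068)+1/2·(-75.527740)≈-143.222460; next y=-3/10·47.259682+1/2·(-143.222460)≈-85.789135
n=9: y≈-85.789135, sp=-1, e=sp−y≈84.789135; I≈51.720067, D=e−e_prev≈133.048816; u=3/2·84.789135+1·51.720067+1/2·133.048816≈245.428177; next y=-3/10·(-85.789135)+1/2·245.428177≈148.450829
n=10: y≈148.450829, sp=-1, e=sp−y≈-149.450829; I≈-97.730762, D=e−e_prev≈-234.239963; u=3/2·(-149.450829)+1·(-97.730762)+1/2·(-234.239963)≈-439.026987; next y=-3/10·148.450829+1/2·(-439.026987)≈-264.048742

0 -1 -3.000 0.000
1 -1 1.000 -1.500
2 -1 -6.600 0.950
3 -1 6.280 -3.585
4 -1 -16.804 4.216
5 -1 23.527 -9.667
6 -1 -47.738 14.664
7 -1 77.559 -28.268
8 -1 -143.222 47.260
9 -1 245.428 -85.789
10 -1 -439.027 148.451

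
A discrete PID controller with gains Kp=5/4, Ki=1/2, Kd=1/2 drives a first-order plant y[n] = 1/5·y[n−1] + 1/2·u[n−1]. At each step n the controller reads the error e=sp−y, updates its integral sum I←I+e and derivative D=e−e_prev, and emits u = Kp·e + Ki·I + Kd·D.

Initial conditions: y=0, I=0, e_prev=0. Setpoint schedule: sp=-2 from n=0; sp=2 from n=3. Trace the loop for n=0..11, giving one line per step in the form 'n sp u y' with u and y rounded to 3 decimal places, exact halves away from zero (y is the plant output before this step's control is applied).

(exact arithmetic carried between steps; '≈' marks a value shown rounded to 6 d.p. or computed from one; I and e_prev carry over from the previous line; the table rounds u and y to 3 d.p., halves away from zero)
n=0: y=0, sp=-2, e=sp−y=-2; I=-2, D=e−e_prev=-2; u=5/4·(-2)+1/2·(-2)+1/2·(-2)=-4.5; next y=1/5·0+1/2·(-4.5)=-2.25
n=1: y=-2.25, sp=-2, e=sp−y=0.25; I=-1.75, D=e−e_prev=2.25; u=5/4·0.25+1/2·(-1.75)+1/2·2.25=0.5625; next y=1/5·(-2.25)+1/2·0.5625=-0.16875
n=2: y=-0.16875, sp=-2, e=sp−y=-1.83125; I=-3.58125, D=e−e_prev=-2.08125; u=5/4·(-1.83125)+1/2·(-3.58125)+1/2·(-2.08125)≈-5.120313; next y=1/5·(-0.16875)+1/2·(-5.120313)≈-2.593906
n=3: y≈-2.593906, sp=2, e=sp−y≈4.593906; I≈1.012656, D=e−e_prev≈6.425156; u=5/4·4.593906+1/2·1.012656+1/2·6.425156≈9.461289; next y=1/5·(-2.593906)+1/2·9.461289≈4.211863
n=4: y≈4.211863, sp=2, e=sp−y≈-2.211863; I≈-1.199207, D=e−e_prev≈-6.805770; u=5/4·(-2.211863)+1/2·(-1.199207)+1/2·(-6.805770)≈-6.767317; next y=1/5·4.211863+1/2·(-6.767317)≈-2.541286
n=5: y≈-2.541286, sp=2, e=sp−y≈4.541286; I≈3.342079, D=e−e_prev≈6.753149; u=5/4·4.541286+1/2·3.342079+1/2·6.753149≈10.724222; next y=1/5·(-2.541286)+1/2·10.724222≈4.853854
n=6: y≈4.853854, sp=2, e=sp−y≈-2.853854; I≈0.488225, D=e−e_prev≈-7.395140; u=5/4·(-2.853854)+1/2·0.488225+1/2·(-7.395140)≈-7.020774; next y=1/5·4.853854+1/2·(-7.020774)≈-2.539616
n=7: y≈-2.539616, sp=2, e=sp−y≈4.539616; I≈5.027842, D=e−e_prev≈7.393470; u=5/4·4.539616+1/2·5.027842+1/2·7.393470≈11.885176; next y=1/5·(-2.539616)+1/2·11.885176≈5.434665
n=8: y≈5.434665, sp=2, e=sp−y≈-3.434665; I≈1.593177, D=e−e_prev≈-7.974281; u=5/4·(-3.434665)+1/2·1.593177+1/2·(-7.974281)≈-7.483883; next y=1/5·5.434665+1/2·(-7.483883)≈-2.655009
n=9: y≈-2.655009, sp=2, e=sp−y≈4.655009; I≈6.248186, D=e−e_prev≈8.089674; u=5/4·4.655009+1/2·6.248186+1/2·8.089674≈12.987690; next y=1/5·(-2.655009)+1/2·12.987690≈5.962843
n=10: y≈5.962843, sp=2, e=sp−y≈-3.962843; I≈2.285342, D=e−e_prev≈-8.617852; u=5/4·(-3.962843)+1/2·2.285342+1/2·(-8.617852)≈-8.119809; next y=1/5·5.962843+1/2·(-8.119809)≈-2.867336
n=11: y≈-2.867336, sp=2, e=sp−y≈4.867336; I≈7.152678, D=e−e_prev≈8.830179; u=5/4·4.867336+1/2·7.152678+1/2·8.830179≈14.075599; next y=1/5·(-2.867336)+1/2·14.075599≈6.464332

0 -2 -4.500 0.000
1 -2 0.563 -2.250
2 -2 -5.120 -0.169
3 2 9.461 -2.594
4 2 -6.767 4.212
5 2 10.724 -2.541
6 2 -7.021 4.854
7 2 11.885 -2.540
8 2 -7.484 5.435
9 2 12.988 -2.655
10 2 -8.120 5.963
11 2 14.076 -2.867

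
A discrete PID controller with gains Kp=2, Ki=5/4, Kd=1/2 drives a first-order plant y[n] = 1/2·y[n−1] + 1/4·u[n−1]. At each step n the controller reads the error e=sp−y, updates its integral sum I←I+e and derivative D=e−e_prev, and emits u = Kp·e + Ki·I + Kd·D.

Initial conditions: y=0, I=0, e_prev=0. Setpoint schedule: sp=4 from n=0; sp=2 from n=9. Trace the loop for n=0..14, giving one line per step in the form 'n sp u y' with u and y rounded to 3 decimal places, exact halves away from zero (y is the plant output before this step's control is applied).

0 4 15.000 0.000
1 4 3.938 3.750
2 4 9.465 2.859
3 4 6.933 3.796
4 4 8.274 3.631
5 4 7.704 3.884
6 4 8.036 3.868
7 4 7.912 3.943
8 4 7.996 3.949
9 2 0.471 3.974
10 2 6.025 2.105
11 2 3.258 2.559
12 2 4.530 2.094
13 2 3.859 2.179
14 2 4.146 2.054

(exact arithmetic carried between steps; '≈' marks a value shown rounded to 6 d.p. or computed from one; I and e_prev carry over from the previous line; the table rounds u and y to 3 d.p., halves away from zero)
n=0: y=0, sp=4, e=sp−y=4; I=4, D=e−e_prev=4; u=2·4+5/4·4+1/2·4=15; next y=1/2·0+1/4·15=3.75
n=1: y=3.75, sp=4, e=sp−y=0.25; I=4.25, D=e−e_prev=-3.75; u=2·0.25+5/4·4.25+1/2·(-3.75)=3.9375; next y=1/2·3.75+1/4·3.9375=2.859375
n=2: y=2.859375, sp=4, e=sp−y=1.140625; I=5.390625, D=e−e_prev=0.890625; u=2·1.140625+5/4·5.390625+1/2·0.890625≈9.464844; next y=1/2·2.859375+1/4·9.464844≈3.795898
n=3: y≈3.795898, sp=4, e=sp−y≈0.204102; I≈5.594727, D=e−e_prev≈-0.936523; u=2·0.204102+5/4·5.594727+1/2·(-0.936523)≈6.933350; next y=1/2·3.795898+1/4·6.933350≈3.631287
n=4: y≈3.631287, sp=4, e=sp−y≈0.368713; I≈5.963440, D=e−e_prev≈0.164612; u=2·0.368713+5/4·5.963440+1/2·0.164612≈8.274033; next y=1/2·3.631287+1/4·8.274033≈3.884151
n=5: y≈3.884151, sp=4, e=sp−y≈0.115849; I≈6.079288, D=e−e_prev≈-0.252865; u=2·0.115849+5/4·6.079288+1/2·(-0.252865)≈7.704375; next y=1/2·3.884151+1/4·7.704375≈3.868170
n=6: y≈3.868170, sp=4, e=sp−y≈0.131830; I≈6.211119, D=e−e_prev≈0.015982; u=2·0.131830+5/4·6.211119+1/2·0.015982≈8.035551; next y=1/2·3.868170+1/4·8.035551≈3.942972
n=7: y≈3.942972, sp=4, e=sp−y≈0.057028; I≈6.268147, D=e−e_prev≈-0.074803; u=2·0.057028+5/4·6.268147+1/2·(-0.074803)≈7.911837; next y=1/2·3.942972+1/4·7.911837≈3.949445
n=8: y≈3.949445, sp=4, e=sp−y≈0.050555; I≈6.318701, D=e−e_prev≈-0.006473; u=2·0.050555+5/4·6.318701+1/2·(-0.006473)≈7.996249; next y=1/2·3.949445+1/4·7.996249≈3.973785
n=9: y≈3.973785, sp=2, e=sp−y≈-1.973785; I≈4.344916, D=e−e_prev≈-2.024340; u=2·(-1.973785)+5/4·4.344916+1/2·(-2.024340)≈0.471405; next y=1/2·3.973785+1/4·0.471405≈2.104744
n=10: y≈2.104744, sp=2, e=sp−y≈-0.104744; I≈4.240172, D=e−e_prev≈1.869041; u=2·(-0.104744)+5/4·4.240172+1/2·1.869041≈6.025248; next y=1/2·2.104744+1/4·6.025248≈2.558684
n=11: y≈2.558684, sp=2, e=sp−y≈-0.558684; I≈3.681488, D=e−e_prev≈-0.453940; u=2·(-0.558684)+5/4·3.681488+1/2·(-0.453940)≈3.257522; next y=1/2·2.558684+1/4·3.257522≈2.093723
n=12: y≈2.093723, sp=2, e=sp−y≈-0.093723; I≈3.587766, D=e−e_prev≈0.464961; u=2·(-0.093723)+5/4·3.587766+1/2·0.464961≈4.529743; next y=1/2·2.093723+1/4·4.529743≈2.179297
n=13: y≈2.179297, sp=2, e=sp−y≈-0.179297; I≈3.408469, D=e−e_prev≈-0.085574; u=2·(-0.179297)+5/4·3.408469+1/2·(-0.085574)≈3.859205; next y=1/2·2.179297+1/4·3.859205≈2.054450
n=14: y≈2.054450, sp=2, e=sp−y≈-0.054450; I≈3.354019, D=e−e_prev≈0.124847; u=2·(-0.054450)+5/4·3.354019+1/2·0.124847≈4.146048; next y=1/2·2.054450+1/4·4.146048≈2.063737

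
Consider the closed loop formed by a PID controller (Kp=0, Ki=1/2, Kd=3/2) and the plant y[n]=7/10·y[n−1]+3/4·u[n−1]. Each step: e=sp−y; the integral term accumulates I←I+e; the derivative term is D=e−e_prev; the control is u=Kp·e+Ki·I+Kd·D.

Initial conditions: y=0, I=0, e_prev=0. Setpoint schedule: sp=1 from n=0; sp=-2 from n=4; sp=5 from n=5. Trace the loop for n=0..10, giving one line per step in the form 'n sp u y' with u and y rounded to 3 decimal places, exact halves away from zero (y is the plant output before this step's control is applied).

(exact arithmetic carried between steps; '≈' marks a value shown rounded to 6 d.p. or computed from one; I and e_prev carry over from the previous line; the table rounds u and y to 3 d.p., halves away from zero)
n=0: y=0, sp=1, e=sp−y=1; I=1, D=e−e_prev=1; u=0·1+1/2·1+3/2·1=2; next y=7/10·0+3/4·2=1.5
n=1: y=1.5, sp=1, e=sp−y=-0.5; I=0.5, D=e−e_prev=-1.5; u=0·(-0.5)+1/2·0.5+3/2·(-1.5)=-2; next y=7/10·1.5+3/4·(-2)=-0.45
n=2: y=-0.45, sp=1, e=sp−y=1.45; I=1.95, D=e−e_prev=1.95; u=0·1.45+1/2·1.95+3/2·1.95=3.9; next y=7/10·(-0.45)+3/4·3.9=2.61
n=3: y=2.61, sp=1, e=sp−y=-1.61; I=0.34, D=e−e_prev=-3.06; u=0·(-1.61)+1/2·0.34+3/2·(-3.06)=-4.42; next y=7/10·2.61+3/4·(-4.42)=-1.488
n=4: y=-1.488, sp=-2, e=sp−y=-0.512; I=-0.172, D=e−e_prev=1.098; u=0·(-0.512)+1/2·(-0.172)+3/2·1.098=1.561; next y=7/10·(-1.488)+3/4·1.561=0.12915
n=5: y=0.12915, sp=5, e=sp−y=4.87085; I=4.69885, D=e−e_prev=5.38285; u=0·4.87085+1/2·4.69885+3/2·5.38285=10.4237; next y=7/10·0.12915+3/4·10.4237=7.90818
n=6: y=7.90818, sp=5, e=sp−y=-2.90818; I=1.79067, D=e−e_prev=-7.77903; u=0·(-2.90818)+1/2·1.79067+3/2·(-7.77903)=-10.77321; next y=7/10·7.90818+3/4·(-10.77321)≈-2.544182
n=7: y≈-2.544182, sp=5, e=sp−y≈7.544182; I≈9.334852, D=e−e_prev≈10.452362; u=0·7.544182+1/2·9.334852+3/2·10.452362≈20.345968; next y=7/10·(-2.544182)+3/4·20.345968≈13.478549
n=8: y≈13.478549, sp=5, e=sp−y≈-8.478549; I≈0.856303, D=e−e_prev≈-16.022730; u=0·(-8.478549)+1/2·0.856303+3/2·(-16.022730)≈-23.605944; next y=7/10·13.478549+3/4·(-23.605944)≈-8.269474
n=9: y≈-8.269474, sp=5, e=sp−y≈13.269474; I≈14.125777, D=e−e_prev≈21.748023; u=0·13.269474+1/2·14.125777+3/2·21.748023≈39.684923; next y=7/10·(-8.269474)+3/4·39.684923≈23.975060
n=10: y≈23.975060, sp=5, e=sp−y≈-18.975060; I≈-4.849284, D=e−e_prev≈-32.244534; u=0·(-18.975060)+1/2·(-4.849284)+3/2·(-32.244534)≈-50.791443; next y=7/10·23.975060+3/4·(-50.791443)≈-21.311040

0 1 2.000 0.000
1 1 -2.000 1.500
2 1 3.900 -0.450
3 1 -4.420 2.610
4 -2 1.561 -1.488
5 5 10.424 0.129
6 5 -10.773 7.908
7 5 20.346 -2.544
8 5 -23.606 13.479
9 5 39.685 -8.269
10 5 -50.791 23.975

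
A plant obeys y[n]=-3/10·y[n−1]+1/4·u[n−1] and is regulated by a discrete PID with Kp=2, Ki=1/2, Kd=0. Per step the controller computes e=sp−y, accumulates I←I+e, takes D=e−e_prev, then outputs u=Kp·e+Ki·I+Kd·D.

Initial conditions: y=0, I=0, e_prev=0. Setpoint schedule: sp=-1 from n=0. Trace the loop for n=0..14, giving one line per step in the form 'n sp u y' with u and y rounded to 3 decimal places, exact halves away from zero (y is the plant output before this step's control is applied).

(exact arithmetic carried between steps; '≈' marks a value shown rounded to 6 d.p. or computed from one; I and e_prev carry over from the previous line; the table rounds u and y to 3 d.p., halves away from zero)
n=0: y=0, sp=-1, e=sp−y=-1; I=-1, D=e−e_prev=-1; u=2·(-1)+1/2·(-1)+0·(-1)=-2.5; next y=-3/10·0+1/4·(-2.5)=-0.625
n=1: y=-0.625, sp=-1, e=sp−y=-0.375; I=-1.375, D=e−e_prev=0.625; u=2·(-0.375)+1/2·(-1.375)+0·0.625=-1.4375; next y=-3/10·(-0.625)+1/4·(-1.4375)=-0.171875
n=2: y=-0.171875, sp=-1, e=sp−y=-0.828125; I=-2.203125, D=e−e_prev=-0.453125; u=2·(-0.828125)+1/2·(-2.203125)+0·(-0.453125)≈-2.757813; next y=-3/10·(-0.171875)+1/4·(-2.757813)≈-0.637891
n=3: y≈-0.637891, sp=-1, e=sp−y≈-0.362109; I≈-2.565234, D=e−e_prev≈0.466016; u=2·(-0.362109)+1/2·(-2.565234)+0·0.466016≈-2.006836; next y=-3/10·(-0.637891)+1/4·(-2.006836)≈-0.310342
n=4: y≈-0.310342, sp=-1, e=sp−y≈-0.689658; I≈-3.254893, D=e−e_prev≈-0.327549; u=2·(-0.689658)+1/2·(-3.254893)+0·(-0.327549)≈-3.006763; next y=-3/10·(-0.310342)+1/4·(-3.006763)≈-0.658588
n=5: y≈-0.658588, sp=-1, e=sp−y≈-0.341412; I≈-3.596304, D=e−e_prev≈0.348246; u=2·(-0.341412)+1/2·(-3.596304)+0·0.348246≈-2.480976; next y=-3/10·(-0.658588)+1/4·(-2.480976)≈-0.422668
n=6: y≈-0.422668, sp=-1, e=sp−y≈-0.577332; I≈-4.173637, D=e−e_prev≈-0.235921; u=2·(-0.577332)+1/2·(-4.173637)+0·(-0.235921)≈-3.241483; next y=-3/10·(-0.422668)+1/4·(-3.241483)≈-0.683571
n=7: y≈-0.683571, sp=-1, e=sp−y≈-0.316429; I≈-4.490066, D=e−e_prev≈0.260903; u=2·(-0.316429)+1/2·(-4.490066)+0·0.260903≈-2.877892; next y=-3/10·(-0.683571)+1/4·(-2.877892)≈-0.514402
n=8: y≈-0.514402, sp=-1, e=sp−y≈-0.485598; I≈-4.975664, D=e−e_prev≈-0.169169; u=2·(-0.485598)+1/2·(-4.975664)+0·(-0.169169)≈-3.459029; next y=-3/10·(-0.514402)+1/4·(-3.459029)≈-0.710437
n=9: y≈-0.710437, sp=-1, e=sp−y≈-0.289563; I≈-5.265228, D=e−e_prev≈0.196035; u=2·(-0.289563)+1/2·(-5.265228)+0·0.196035≈-3.211741; next y=-3/10·(-0.710437)+1/4·(-3.211741)≈-0.589804
n=10: y≈-0.589804, sp=-1, e=sp−y≈-0.410196; I≈-5.675424, D=e−e_prev≈-0.120632; u=2·(-0.410196)+1/2·(-5.675424)+0·(-0.120632)≈-3.658103; next y=-3/10·(-0.589804)+1/4·(-3.658103)≈-0.737585
n=11: y≈-0.737585, sp=-1, e=sp−y≈-0.262415; I≈-5.937839, D=e−e_prev≈0.147780; u=2·(-0.262415)+1/2·(-5.937839)+0·0.147780≈-3.493750; next y=-3/10·(-0.737585)+1/4·(-3.493750)≈-0.652162
n=12: y≈-0.652162, sp=-1, e=sp−y≈-0.347838; I≈-6.285677, D=e−e_prev≈-0.085422; u=2·(-0.347838)+1/2·(-6.285677)+0·(-0.085422)≈-3.838514; next y=-3/10·(-0.652162)+1/4·(-3.838514)≈-0.763980
n=13: y≈-0.763980, sp=-1, e=sp−y≈-0.236020; I≈-6.521697, D=e−e_prev≈0.111818; u=2·(-0.236020)+1/2·(-6.521697)+0·0.111818≈-3.732889; next y=-3/10·(-0.763980)+1/4·(-3.732889)≈-0.704028
n=14: y≈-0.704028, sp=-1, e=sp−y≈-0.295972; I≈-6.817669, D=e−e_prev≈-0.059952; u=2·(-0.295972)+1/2·(-6.817669)+0·(-0.059952)≈-4.000778; next y=-3/10·(-0.704028)+1/4·(-4.000778)≈-0.788986

0 -1 -2.500 0.000
1 -1 -1.438 -0.625
2 -1 -2.758 -0.172
3 -1 -2.007 -0.638
4 -1 -3.007 -0.310
5 -1 -2.481 -0.659
6 -1 -3.241 -0.423
7 -1 -2.878 -0.684
8 -1 -3.459 -0.514
9 -1 -3.212 -0.710
10 -1 -3.658 -0.590
11 -1 -3.494 -0.738
12 -1 -3.839 -0.652
13 -1 -3.733 -0.764
14 -1 -4.001 -0.704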